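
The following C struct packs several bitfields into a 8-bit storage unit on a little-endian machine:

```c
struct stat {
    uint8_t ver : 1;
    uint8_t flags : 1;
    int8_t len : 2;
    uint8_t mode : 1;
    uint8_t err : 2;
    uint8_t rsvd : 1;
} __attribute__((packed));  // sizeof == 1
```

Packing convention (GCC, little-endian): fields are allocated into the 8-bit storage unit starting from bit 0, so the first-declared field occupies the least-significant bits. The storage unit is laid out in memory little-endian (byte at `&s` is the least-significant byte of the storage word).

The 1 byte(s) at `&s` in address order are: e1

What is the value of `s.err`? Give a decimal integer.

3

[0]=0xe1 (little-endian) → word 0xe1
ver:1 @ bit 0 → (0xe1>>0)&0x1 = 0x1
flags:1 @ bit 1 → (0xe1>>1)&0x1 = 0x0
len:2 @ bit 2 → (0xe1>>2)&0x3 = 0x0
mode:1 @ bit 4 → (0xe1>>4)&0x1 = 0x0
err:2 @ bit 5 → (0xe1>>5)&0x3 = 0x3  ←
rsvd:1 @ bit 7 → (0xe1>>7)&0x1 = 0x1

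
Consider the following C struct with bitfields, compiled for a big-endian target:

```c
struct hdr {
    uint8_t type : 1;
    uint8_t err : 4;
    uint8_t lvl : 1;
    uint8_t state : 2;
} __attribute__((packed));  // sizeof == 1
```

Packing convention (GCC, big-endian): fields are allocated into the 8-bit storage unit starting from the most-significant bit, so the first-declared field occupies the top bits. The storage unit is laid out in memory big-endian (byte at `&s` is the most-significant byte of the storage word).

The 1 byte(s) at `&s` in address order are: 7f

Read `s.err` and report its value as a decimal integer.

15

[0]=0x7f (big-endian) → word 0x7f
type:1 @ bit 7 → (0x7f>>7)&0x1 = 0x0
err:4 @ bit 3 → (0x7f>>3)&0xf = 0xf  ←
lvl:1 @ bit 2 → (0x7f>>2)&0x1 = 0x1
state:2 @ bit 0 → (0x7f>>0)&0x3 = 0x3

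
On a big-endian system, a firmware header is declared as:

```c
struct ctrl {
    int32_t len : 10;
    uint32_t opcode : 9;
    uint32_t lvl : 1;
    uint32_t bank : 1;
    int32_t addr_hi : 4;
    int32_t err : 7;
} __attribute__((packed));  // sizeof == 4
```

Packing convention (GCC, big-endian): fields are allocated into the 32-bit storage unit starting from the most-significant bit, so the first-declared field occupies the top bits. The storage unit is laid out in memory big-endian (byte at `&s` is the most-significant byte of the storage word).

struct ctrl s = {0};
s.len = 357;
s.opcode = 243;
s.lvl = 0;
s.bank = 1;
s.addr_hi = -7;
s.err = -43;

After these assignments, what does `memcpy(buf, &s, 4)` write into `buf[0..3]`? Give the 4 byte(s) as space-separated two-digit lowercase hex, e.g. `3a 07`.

len:10 = 357 → 0x165 << 22 → word 0x59400000
opcode:9 = 243 → 0xf3 << 13 → word 0x595e6000
lvl:1 = 0 → 0x0 << 12 → word 0x595e6000
bank:1 = 1 → 0x1 << 11 → word 0x595e6800
addr_hi:4 = -7 → 0x9 << 7 → word 0x595e6c80
err:7 = -43 → 0x55 << 0 → word 0x595e6cd5
word = 0x595e6cd5 → big-endian bytes:
  [0]=0x59  [1]=0x5e  [2]=0x6c  [3]=0xd5

59 5e 6c d5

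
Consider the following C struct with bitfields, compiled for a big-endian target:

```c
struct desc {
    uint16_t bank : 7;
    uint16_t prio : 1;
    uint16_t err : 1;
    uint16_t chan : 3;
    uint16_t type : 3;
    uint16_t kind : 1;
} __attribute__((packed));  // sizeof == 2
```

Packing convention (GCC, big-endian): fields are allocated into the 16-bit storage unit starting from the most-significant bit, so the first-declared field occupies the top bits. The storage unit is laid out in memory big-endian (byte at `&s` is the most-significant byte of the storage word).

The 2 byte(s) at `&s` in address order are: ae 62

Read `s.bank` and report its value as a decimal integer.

87

[0]=0xae [1]=0x62 (big-endian) → word 0xae62
bank [9+:7] = (word>>9) & 0x7f = 87  ←
prio [8+:1] = (word>>8) & 0x1 = 0
err [7+:1] = (word>>7) & 0x1 = 0
chan [4+:3] = (word>>4) & 0x7 = 6
type [1+:3] = (word>>1) & 0x7 = 1
kind [0+:1] = (word>>0) & 0x1 = 0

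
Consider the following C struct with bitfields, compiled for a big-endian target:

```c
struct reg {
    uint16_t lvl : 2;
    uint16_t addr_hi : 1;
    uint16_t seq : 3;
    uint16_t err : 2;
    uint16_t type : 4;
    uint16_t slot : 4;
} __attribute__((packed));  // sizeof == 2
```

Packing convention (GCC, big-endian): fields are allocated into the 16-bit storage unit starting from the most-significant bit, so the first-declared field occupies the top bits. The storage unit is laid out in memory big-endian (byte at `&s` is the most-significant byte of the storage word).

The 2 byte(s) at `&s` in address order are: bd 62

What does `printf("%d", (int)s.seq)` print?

7

[0]=0xbd [1]=0x62 (big-endian) → word 0xbd62
lvl:2 @ bit 14 → (0xbd62>>14)&0x3 = 0x2
addr_hi:1 @ bit 13 → (0xbd62>>13)&0x1 = 0x1
seq:3 @ bit 10 → (0xbd62>>10)&0x7 = 0x7  ←
err:2 @ bit 8 → (0xbd62>>8)&0x3 = 0x1
type:4 @ bit 4 → (0xbd62>>4)&0xf = 0x6
slot:4 @ bit 0 → (0xbd62>>0)&0xf = 0x2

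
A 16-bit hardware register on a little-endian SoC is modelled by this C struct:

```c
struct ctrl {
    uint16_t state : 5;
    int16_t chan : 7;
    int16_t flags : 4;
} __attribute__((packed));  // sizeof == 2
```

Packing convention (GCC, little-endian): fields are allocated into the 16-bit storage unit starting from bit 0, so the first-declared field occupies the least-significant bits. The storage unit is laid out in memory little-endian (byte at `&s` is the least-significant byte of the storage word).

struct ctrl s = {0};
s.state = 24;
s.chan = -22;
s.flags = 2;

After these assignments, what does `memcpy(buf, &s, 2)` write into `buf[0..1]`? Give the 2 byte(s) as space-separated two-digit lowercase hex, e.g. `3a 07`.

[0+:5] state=24 & 0x1f = 0x18; word=0x0018
[5+:7] chan=-22 & 0x7f = 0x6a; word=0x0d58
[12+:4] flags=2 & 0xf = 0x2; word=0x2d58
word = 0x2d58 → little-endian bytes:
  [0]=0x58  [1]=0x2d

58 2d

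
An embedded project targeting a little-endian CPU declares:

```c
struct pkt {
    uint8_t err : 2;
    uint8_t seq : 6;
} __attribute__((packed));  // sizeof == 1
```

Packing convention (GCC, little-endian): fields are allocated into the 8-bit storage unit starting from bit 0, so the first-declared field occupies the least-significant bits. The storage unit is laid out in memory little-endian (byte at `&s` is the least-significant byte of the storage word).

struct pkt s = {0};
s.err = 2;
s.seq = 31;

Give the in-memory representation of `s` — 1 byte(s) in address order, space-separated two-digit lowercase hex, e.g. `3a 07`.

7e

err:2 = 2 → 0x2 << 0 → word 0x02
seq:6 = 31 → 0x1f << 2 → word 0x7e
word = 0x7e → little-endian bytes:
  [0]=0x7e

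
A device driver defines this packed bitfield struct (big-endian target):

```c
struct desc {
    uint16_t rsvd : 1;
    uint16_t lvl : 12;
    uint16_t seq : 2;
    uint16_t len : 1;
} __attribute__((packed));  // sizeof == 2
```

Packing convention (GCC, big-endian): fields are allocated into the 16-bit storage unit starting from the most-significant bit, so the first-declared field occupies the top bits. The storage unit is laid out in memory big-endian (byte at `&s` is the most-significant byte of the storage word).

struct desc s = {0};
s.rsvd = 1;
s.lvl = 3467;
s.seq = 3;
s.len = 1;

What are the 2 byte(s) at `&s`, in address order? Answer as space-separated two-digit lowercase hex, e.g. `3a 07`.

ec 5f

[15+:1] rsvd=1 & 0x1 = 0x1; word=0x8000
[3+:12] lvl=3467 & 0xfff = 0xd8b; word=0xec58
[1+:2] seq=3 & 0x3 = 0x3; word=0xec5e
[0+:1] len=1 & 0x1 = 0x1; word=0xec5f
word = 0xec5f → big-endian bytes:
  [0]=0xec  [1]=0x5f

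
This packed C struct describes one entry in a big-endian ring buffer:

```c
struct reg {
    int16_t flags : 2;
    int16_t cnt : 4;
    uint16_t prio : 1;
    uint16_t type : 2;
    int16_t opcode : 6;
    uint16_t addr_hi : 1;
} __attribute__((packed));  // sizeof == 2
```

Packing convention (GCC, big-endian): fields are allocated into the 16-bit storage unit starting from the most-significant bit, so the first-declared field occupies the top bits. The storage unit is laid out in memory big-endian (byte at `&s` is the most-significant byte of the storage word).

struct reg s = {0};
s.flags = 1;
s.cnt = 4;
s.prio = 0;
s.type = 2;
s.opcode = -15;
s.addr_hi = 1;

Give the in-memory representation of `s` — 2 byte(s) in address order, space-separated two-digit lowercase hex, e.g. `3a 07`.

51 63

flags:2 = 1 → 0x1 << 14 → word 0x4000
cnt:4 = 4 → 0x4 << 10 → word 0x5000
prio:1 = 0 → 0x0 << 9 → word 0x5000
type:2 = 2 → 0x2 << 7 → word 0x5100
opcode:6 = -15 → 0x31 << 1 → word 0x5162
addr_hi:1 = 1 → 0x1 << 0 → word 0x5163
word = 0x5163 → big-endian bytes:
  [0]=0x51  [1]=0x63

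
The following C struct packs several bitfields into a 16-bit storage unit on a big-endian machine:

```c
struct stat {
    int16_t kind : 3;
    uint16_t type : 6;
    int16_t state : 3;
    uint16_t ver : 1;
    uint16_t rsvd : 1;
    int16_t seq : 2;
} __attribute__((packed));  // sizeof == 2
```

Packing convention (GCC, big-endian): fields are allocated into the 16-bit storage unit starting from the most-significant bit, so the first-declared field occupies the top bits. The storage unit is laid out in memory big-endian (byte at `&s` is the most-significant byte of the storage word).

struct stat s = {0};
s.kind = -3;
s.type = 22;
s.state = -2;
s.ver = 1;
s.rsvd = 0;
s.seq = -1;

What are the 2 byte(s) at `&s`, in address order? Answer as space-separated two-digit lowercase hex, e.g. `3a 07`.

ab 6b

kind (3b) val=-3 bits=0x5 at bit 13: 0xa000
type (6b) val=22 bits=0x16 at bit 7: 0xab00
state (3b) val=-2 bits=0x6 at bit 4: 0xab60
ver (1b) val=1 bits=0x1 at bit 3: 0xab68
rsvd (1b) val=0 bits=0x0 at bit 2: 0xab68
seq (2b) val=-1 bits=0x3 at bit 0: 0xab6b
word = 0xab6b → big-endian bytes:
  [0]=0xab  [1]=0x6b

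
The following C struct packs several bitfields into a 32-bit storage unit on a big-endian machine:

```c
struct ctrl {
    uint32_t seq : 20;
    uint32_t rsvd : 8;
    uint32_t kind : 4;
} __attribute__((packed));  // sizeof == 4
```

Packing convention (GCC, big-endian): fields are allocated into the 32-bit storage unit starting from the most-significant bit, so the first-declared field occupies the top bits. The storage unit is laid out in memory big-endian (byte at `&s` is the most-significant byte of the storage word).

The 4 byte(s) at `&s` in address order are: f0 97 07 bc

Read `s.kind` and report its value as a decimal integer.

12

[0]=0xf0 [1]=0x97 [2]=0x07 [3]=0xbc (big-endian) → word 0xf09707bc
seq [12+:20] = (word>>12) & 0xfffff = 985456
rsvd [4+:8] = (word>>4) & 0xff = 123
kind [0+:4] = (word>>0) & 0xf = 12  ←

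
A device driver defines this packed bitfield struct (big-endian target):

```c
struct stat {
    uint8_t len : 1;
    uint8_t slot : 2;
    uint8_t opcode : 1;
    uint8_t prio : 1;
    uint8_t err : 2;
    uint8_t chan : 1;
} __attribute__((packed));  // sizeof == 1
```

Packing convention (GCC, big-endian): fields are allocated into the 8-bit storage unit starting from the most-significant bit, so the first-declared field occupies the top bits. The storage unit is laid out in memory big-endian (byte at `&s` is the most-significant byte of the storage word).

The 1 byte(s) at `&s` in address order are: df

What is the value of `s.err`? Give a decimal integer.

[0]=0xdf (big-endian) → word 0xdf
len [7+:1] = (word>>7) & 0x1 = 1
slot [5+:2] = (word>>5) & 0x3 = 2
opcode [4+:1] = (word>>4) & 0x1 = 1
prio [3+:1] = (word>>3) & 0x1 = 1
err [1+:2] = (word>>1) & 0x3 = 3  ←
chan [0+:1] = (word>>0) & 0x1 = 1

3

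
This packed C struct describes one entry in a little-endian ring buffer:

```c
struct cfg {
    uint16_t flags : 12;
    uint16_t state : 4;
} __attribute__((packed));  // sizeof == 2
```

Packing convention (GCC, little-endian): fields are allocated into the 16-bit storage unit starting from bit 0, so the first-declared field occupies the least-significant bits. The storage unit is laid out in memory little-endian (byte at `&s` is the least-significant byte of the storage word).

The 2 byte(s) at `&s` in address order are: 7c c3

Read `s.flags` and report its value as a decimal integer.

892

[0]=0x7c [1]=0xc3 (little-endian) → word 0xc37c
flags [0+:12] = (word>>0) & 0xfff = 892  ←
state [12+:4] = (word>>12) & 0xf = 12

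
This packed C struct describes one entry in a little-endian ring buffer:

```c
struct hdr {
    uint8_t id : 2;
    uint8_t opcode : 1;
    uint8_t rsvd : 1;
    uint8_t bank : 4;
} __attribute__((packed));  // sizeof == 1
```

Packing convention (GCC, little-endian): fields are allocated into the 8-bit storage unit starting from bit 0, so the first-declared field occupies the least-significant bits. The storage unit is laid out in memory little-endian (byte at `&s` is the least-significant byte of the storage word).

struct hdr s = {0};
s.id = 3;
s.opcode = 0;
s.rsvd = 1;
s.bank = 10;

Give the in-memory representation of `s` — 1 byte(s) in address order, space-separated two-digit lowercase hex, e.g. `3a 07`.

[0+:2] id=3 & 0x3 = 0x3; word=0x03
[2+:1] opcode=0 & 0x1 = 0x0; word=0x03
[3+:1] rsvd=1 & 0x1 = 0x1; word=0x0b
[4+:4] bank=10 & 0xf = 0xa; word=0xab
word = 0xab → little-endian bytes:
  [0]=0xab

ab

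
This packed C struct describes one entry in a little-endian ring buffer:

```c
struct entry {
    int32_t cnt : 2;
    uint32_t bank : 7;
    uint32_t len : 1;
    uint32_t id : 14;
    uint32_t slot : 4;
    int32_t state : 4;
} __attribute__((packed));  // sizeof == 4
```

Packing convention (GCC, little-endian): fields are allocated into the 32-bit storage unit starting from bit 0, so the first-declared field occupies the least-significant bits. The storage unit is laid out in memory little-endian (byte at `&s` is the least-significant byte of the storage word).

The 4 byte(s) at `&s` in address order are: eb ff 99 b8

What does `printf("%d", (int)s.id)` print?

[0]=0xeb [1]=0xff [2]=0x99 [3]=0xb8 (little-endian) → word 0xb899ffeb
cnt:2 @ bit 0 → (0xb899ffeb>>0)&0x3 = 0x3
bank:7 @ bit 2 → (0xb899ffeb>>2)&0x7f = 0x7a
len:1 @ bit 9 → (0xb899ffeb>>9)&0x1 = 0x1
id:14 @ bit 10 → (0xb899ffeb>>10)&0x3fff = 0x267f  ←
slot:4 @ bit 24 → (0xb899ffeb>>24)&0xf = 0x8
state:4 @ bit 28 → (0xb899ffeb>>28)&0xf = 0xb

9855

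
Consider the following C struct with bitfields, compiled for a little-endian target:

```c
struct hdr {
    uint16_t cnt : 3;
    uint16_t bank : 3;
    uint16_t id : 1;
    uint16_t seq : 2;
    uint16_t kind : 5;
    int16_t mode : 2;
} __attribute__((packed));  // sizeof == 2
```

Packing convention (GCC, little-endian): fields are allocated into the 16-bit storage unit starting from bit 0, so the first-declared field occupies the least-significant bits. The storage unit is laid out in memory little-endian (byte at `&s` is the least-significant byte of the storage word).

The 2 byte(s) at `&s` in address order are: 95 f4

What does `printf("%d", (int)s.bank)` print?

[0]=0x95 [1]=0xf4 (little-endian) → word 0xf495
cnt [0+:3] = (word>>0) & 0x7 = 5
bank [3+:3] = (word>>3) & 0x7 = 2  ←
id [6+:1] = (word>>6) & 0x1 = 0
seq [7+:2] = (word>>7) & 0x3 = 1
kind [9+:5] = (word>>9) & 0x1f = 26
mode [14+:2] = (word>>14) & 0x3 = 3

2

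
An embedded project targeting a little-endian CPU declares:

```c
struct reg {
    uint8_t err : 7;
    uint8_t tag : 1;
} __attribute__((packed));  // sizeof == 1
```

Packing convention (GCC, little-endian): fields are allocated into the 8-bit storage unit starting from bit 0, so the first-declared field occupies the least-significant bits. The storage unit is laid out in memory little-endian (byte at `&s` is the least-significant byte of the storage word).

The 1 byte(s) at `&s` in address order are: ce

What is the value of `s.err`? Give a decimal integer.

[0]=0xce (little-endian) → word 0xce
err [0+:7] = (word>>0) & 0x7f = 78  ←
tag [7+:1] = (word>>7) & 0x1 = 1

78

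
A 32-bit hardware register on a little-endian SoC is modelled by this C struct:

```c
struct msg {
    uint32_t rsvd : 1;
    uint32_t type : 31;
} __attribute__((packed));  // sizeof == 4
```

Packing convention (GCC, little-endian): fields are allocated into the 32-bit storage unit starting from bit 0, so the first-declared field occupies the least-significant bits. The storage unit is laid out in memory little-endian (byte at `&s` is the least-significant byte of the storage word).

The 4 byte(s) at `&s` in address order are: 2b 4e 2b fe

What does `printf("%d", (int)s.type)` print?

2132125461

[0]=0x2b [1]=0x4e [2]=0x2b [3]=0xfe (little-endian) → word 0xfe2b4e2b
rsvd [0+:1] = (word>>0) & 0x1 = 1
type [1+:31] = (word>>1) & 0x7fffffff = 2132125461  ←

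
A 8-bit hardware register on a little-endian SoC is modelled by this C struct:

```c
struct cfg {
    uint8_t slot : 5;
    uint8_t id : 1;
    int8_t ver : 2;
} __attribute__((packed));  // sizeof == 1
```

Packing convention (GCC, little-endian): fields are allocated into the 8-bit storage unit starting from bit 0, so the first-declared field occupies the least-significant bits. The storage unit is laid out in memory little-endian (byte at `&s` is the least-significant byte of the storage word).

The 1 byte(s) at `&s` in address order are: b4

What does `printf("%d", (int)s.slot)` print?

[0]=0xb4 (little-endian) → word 0xb4
slot [0+:5] = (word>>0) & 0x1f = 20  ←
id [5+:1] = (word>>5) & 0x1 = 1
ver [6+:2] = (word>>6) & 0x3 = 2

20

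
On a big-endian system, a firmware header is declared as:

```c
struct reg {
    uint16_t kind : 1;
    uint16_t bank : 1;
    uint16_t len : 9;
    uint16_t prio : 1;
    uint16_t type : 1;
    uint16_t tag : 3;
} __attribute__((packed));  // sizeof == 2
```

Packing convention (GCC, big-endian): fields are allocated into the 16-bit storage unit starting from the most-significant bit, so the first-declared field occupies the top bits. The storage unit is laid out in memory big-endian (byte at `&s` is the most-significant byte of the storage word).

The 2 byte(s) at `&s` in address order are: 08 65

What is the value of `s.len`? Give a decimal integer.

67

[0]=0x08 [1]=0x65 (big-endian) → word 0x0865
kind:1 @ bit 15 → (0x0865>>15)&0x1 = 0x0
bank:1 @ bit 14 → (0x0865>>14)&0x1 = 0x0
len:9 @ bit 5 → (0x0865>>5)&0x1ff = 0x43  ←
prio:1 @ bit 4 → (0x0865>>4)&0x1 = 0x0
type:1 @ bit 3 → (0x0865>>3)&0x1 = 0x0
tag:3 @ bit 0 → (0x0865>>0)&0x7 = 0x5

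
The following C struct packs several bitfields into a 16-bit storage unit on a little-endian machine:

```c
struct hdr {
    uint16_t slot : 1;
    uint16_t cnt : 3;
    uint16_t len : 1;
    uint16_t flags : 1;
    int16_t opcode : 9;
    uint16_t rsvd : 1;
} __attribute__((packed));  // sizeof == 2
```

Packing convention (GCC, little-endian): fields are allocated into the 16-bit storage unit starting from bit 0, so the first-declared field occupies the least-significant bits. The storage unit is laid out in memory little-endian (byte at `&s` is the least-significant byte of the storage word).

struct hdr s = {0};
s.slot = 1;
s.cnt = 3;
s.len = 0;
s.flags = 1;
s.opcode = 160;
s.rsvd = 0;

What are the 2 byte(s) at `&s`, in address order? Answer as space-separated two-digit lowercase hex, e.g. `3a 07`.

slot (1b) val=1 bits=0x1 at bit 0: 0x0001
cnt (3b) val=3 bits=0x3 at bit 1: 0x0007
len (1b) val=0 bits=0x0 at bit 4: 0x0007
flags (1b) val=1 bits=0x1 at bit 5: 0x0027
opcode (9b) val=160 bits=0xa0 at bit 6: 0x2827
rsvd (1b) val=0 bits=0x0 at bit 15: 0x2827
word = 0x2827 → little-endian bytes:
  [0]=0x27  [1]=0x28

27 28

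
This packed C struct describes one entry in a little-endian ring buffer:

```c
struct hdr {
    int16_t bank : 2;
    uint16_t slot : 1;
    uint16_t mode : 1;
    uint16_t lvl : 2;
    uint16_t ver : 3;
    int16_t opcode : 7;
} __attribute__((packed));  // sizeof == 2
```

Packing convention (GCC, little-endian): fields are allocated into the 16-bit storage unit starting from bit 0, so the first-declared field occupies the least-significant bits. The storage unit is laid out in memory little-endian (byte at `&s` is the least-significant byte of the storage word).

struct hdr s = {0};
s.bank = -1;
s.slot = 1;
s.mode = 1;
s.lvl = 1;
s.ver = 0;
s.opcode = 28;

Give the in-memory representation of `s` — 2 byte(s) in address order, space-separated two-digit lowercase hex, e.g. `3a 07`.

1f 38

bank:2 = -1 → 0x3 << 0 → word 0x0003
slot:1 = 1 → 0x1 << 2 → word 0x0007
mode:1 = 1 → 0x1 << 3 → word 0x000f
lvl:2 = 1 → 0x1 << 4 → word 0x001f
ver:3 = 0 → 0x0 << 6 → word 0x001f
opcode:7 = 28 → 0x1c << 9 → word 0x381f
word = 0x381f → little-endian bytes:
  [0]=0x1f  [1]=0x38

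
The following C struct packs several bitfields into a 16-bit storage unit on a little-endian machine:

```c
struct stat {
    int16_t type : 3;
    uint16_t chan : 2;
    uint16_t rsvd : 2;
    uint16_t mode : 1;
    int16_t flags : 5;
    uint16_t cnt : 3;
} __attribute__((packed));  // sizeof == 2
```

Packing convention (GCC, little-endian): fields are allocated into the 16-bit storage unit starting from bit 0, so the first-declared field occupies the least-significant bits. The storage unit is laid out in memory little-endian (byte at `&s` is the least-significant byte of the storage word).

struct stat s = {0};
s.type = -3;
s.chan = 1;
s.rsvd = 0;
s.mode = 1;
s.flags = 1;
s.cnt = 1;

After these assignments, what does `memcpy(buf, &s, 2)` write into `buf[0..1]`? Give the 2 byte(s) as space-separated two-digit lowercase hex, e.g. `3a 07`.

8d 21

type (3b) val=-3 bits=0x5 at bit 0: 0x0005
chan (2b) val=1 bits=0x1 at bit 3: 0x000d
rsvd (2b) val=0 bits=0x0 at bit 5: 0x000d
mode (1b) val=1 bits=0x1 at bit 7: 0x008d
flags (5b) val=1 bits=0x1 at bit 8: 0x018d
cnt (3b) val=1 bits=0x1 at bit 13: 0x218d
word = 0x218d → little-endian bytes:
  [0]=0x8d  [1]=0x21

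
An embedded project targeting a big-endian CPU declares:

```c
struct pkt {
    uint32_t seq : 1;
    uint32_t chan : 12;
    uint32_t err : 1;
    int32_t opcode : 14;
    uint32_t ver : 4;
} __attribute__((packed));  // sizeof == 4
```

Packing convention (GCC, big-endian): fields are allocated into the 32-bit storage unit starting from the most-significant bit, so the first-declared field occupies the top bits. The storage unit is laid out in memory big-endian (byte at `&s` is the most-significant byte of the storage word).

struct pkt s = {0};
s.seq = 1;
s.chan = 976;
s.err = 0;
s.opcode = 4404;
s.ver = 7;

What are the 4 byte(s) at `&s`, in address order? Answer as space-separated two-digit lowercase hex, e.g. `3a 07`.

9e 81 13 47

[31+:1] seq=1 & 0x1 = 0x1; word=0x80000000
[19+:12] chan=976 & 0xfff = 0x3d0; word=0x9e800000
[18+:1] err=0 & 0x1 = 0x0; word=0x9e800000
[4+:14] opcode=4404 & 0x3fff = 0x1134; word=0x9e811340
[0+:4] ver=7 & 0xf = 0x7; word=0x9e811347
word = 0x9e811347 → big-endian bytes:
  [0]=0x9e  [1]=0x81  [2]=0x13  [3]=0x47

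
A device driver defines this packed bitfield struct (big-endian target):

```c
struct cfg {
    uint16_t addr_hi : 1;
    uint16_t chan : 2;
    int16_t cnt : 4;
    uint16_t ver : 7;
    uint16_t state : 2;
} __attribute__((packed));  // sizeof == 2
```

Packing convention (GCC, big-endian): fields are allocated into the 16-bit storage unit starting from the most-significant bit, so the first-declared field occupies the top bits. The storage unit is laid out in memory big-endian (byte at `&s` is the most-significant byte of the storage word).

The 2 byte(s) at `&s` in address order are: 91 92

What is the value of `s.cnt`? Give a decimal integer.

[0]=0x91 [1]=0x92 (big-endian) → word 0x9192
addr_hi [15+:1] = (word>>15) & 0x1 = 1
chan [13+:2] = (word>>13) & 0x3 = 0
cnt [9+:4] = (word>>9) & 0xf = 8  ←
ver [2+:7] = (word>>2) & 0x7f = 100
state [0+:2] = (word>>0) & 0x3 = 2
cnt signed 4b, MSB=1: 8 - 16 = -8

-8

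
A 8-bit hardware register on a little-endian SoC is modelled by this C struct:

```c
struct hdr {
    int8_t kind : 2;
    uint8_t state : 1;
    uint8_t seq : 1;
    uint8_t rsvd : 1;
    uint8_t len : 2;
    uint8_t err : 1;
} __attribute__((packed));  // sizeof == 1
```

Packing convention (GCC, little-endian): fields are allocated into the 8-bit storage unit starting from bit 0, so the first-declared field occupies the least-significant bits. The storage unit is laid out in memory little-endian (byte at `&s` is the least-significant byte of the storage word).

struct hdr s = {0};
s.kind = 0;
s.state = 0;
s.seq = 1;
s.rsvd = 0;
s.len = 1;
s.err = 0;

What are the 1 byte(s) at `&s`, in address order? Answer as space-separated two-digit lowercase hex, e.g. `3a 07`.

[0+:2] kind=0 & 0x3 = 0x0; word=0x00
[2+:1] state=0 & 0x1 = 0x0; word=0x00
[3+:1] seq=1 & 0x1 = 0x1; word=0x08
[4+:1] rsvd=0 & 0x1 = 0x0; word=0x08
[5+:2] len=1 & 0x3 = 0x1; word=0x28
[7+:1] err=0 & 0x1 = 0x0; word=0x28
word = 0x28 → little-endian bytes:
  [0]=0x28

28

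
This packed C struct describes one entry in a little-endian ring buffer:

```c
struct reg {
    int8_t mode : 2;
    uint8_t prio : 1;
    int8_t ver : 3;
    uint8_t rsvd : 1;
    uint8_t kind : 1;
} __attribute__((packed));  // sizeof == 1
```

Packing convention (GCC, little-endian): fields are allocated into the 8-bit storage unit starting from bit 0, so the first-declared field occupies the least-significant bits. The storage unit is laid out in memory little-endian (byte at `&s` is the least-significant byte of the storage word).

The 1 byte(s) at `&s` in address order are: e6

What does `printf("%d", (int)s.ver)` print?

[0]=0xe6 (little-endian) → word 0xe6
mode:2 @ bit 0 → (0xe6>>0)&0x3 = 0x2
prio:1 @ bit 2 → (0xe6>>2)&0x1 = 0x1
ver:3 @ bit 3 → (0xe6>>3)&0x7 = 0x4  ←
rsvd:1 @ bit 6 → (0xe6>>6)&0x1 = 0x1
kind:1 @ bit 7 → (0xe6>>7)&0x1 = 0x1
ver signed 3b, MSB=1: 4 - 8 = -4

-4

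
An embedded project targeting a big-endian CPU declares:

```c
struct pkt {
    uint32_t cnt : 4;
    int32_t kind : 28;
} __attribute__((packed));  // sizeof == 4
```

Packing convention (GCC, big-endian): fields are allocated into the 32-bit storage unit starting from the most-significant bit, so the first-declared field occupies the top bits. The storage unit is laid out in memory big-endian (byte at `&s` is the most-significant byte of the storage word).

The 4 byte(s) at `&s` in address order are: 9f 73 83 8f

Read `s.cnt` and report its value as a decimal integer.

9

[0]=0x9f [1]=0x73 [2]=0x83 [3]=0x8f (big-endian) → word 0x9f73838f
cnt:4 @ bit 28 → (0x9f73838f>>28)&0xf = 0x9  ←
kind:28 @ bit 0 → (0x9f73838f>>0)&0xfffffff = 0xf73838f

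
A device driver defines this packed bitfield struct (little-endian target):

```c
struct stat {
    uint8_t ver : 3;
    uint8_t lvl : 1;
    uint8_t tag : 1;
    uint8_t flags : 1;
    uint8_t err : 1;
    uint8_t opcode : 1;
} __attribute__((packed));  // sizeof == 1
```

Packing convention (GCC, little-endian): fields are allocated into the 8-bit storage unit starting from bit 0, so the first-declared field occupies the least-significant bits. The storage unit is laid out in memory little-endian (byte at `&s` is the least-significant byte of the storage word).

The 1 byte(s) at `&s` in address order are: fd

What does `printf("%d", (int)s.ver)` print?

[0]=0xfd (little-endian) → word 0xfd
ver:3 @ bit 0 → (0xfd>>0)&0x7 = 0x5  ←
lvl:1 @ bit 3 → (0xfd>>3)&0x1 = 0x1
tag:1 @ bit 4 → (0xfd>>4)&0x1 = 0x1
flags:1 @ bit 5 → (0xfd>>5)&0x1 = 0x1
err:1 @ bit 6 → (0xfd>>6)&0x1 = 0x1
opcode:1 @ bit 7 → (0xfd>>7)&0x1 = 0x1

5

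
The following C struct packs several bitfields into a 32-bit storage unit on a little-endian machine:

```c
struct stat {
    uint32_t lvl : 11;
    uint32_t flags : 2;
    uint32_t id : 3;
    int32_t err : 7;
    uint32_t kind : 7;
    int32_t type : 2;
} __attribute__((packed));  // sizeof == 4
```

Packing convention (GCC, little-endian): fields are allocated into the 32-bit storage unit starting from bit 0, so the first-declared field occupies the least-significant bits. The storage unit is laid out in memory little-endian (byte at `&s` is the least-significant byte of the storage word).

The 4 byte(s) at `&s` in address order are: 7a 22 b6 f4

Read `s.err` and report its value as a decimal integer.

[0]=0x7a [1]=0x22 [2]=0xb6 [3]=0xf4 (little-endian) → word 0xf4b6227a
lvl:11 @ bit 0 → (0xf4b6227a>>0)&0x7ff = 0x27a
flags:2 @ bit 11 → (0xf4b6227a>>11)&0x3 = 0x0
id:3 @ bit 13 → (0xf4b6227a>>13)&0x7 = 0x1
err:7 @ bit 16 → (0xf4b6227a>>16)&0x7f = 0x36  ←
kind:7 @ bit 23 → (0xf4b6227a>>23)&0x7f = 0x69
type:2 @ bit 30 → (0xf4b6227a>>30)&0x3 = 0x3
err signed 7b, MSB=0: value = 54

54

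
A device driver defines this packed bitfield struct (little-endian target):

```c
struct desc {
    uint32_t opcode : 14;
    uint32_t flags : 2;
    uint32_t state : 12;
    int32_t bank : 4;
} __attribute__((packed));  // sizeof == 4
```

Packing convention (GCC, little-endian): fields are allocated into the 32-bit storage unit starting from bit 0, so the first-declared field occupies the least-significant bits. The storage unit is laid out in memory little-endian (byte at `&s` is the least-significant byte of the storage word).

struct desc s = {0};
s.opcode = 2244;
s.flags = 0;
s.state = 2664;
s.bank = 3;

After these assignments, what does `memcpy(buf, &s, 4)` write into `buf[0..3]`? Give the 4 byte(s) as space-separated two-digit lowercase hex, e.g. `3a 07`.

[0+:14] opcode=2244 & 0x3fff = 0x8c4; word=0x000008c4
[14+:2] flags=0 & 0x3 = 0x0; word=0x000008c4
[16+:12] state=2664 & 0xfff = 0xa68; word=0x0a6808c4
[28+:4] bank=3 & 0xf = 0x3; word=0x3a6808c4
word = 0x3a6808c4 → little-endian bytes:
  [0]=0xc4  [1]=0x08  [2]=0x68  [3]=0x3a

c4 08 68 3a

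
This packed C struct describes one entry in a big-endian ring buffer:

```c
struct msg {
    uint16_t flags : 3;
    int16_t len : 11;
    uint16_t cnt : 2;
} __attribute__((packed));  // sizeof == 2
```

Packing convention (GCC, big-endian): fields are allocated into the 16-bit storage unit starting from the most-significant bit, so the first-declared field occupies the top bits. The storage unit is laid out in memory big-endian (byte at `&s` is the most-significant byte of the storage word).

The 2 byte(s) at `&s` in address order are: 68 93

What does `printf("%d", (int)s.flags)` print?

3

[0]=0x68 [1]=0x93 (big-endian) → word 0x6893
flags [13+:3] = (word>>13) & 0x7 = 3  ←
len [2+:11] = (word>>2) & 0x7ff = 548
cnt [0+:2] = (word>>0) & 0x3 = 3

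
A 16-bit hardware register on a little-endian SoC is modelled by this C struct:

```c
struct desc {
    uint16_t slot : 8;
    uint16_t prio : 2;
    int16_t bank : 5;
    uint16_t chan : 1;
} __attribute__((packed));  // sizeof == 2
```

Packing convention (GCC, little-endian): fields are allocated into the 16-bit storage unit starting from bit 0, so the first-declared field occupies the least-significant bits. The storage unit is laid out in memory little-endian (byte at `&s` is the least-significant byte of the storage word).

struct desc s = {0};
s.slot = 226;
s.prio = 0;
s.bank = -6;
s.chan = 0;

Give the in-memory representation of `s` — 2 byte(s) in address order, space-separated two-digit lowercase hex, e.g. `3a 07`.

e2 68

slot:8 = 226 → 0xe2 << 0 → word 0x00e2
prio:2 = 0 → 0x0 << 8 → word 0x00e2
bank:5 = -6 → 0x1a << 10 → word 0x68e2
chan:1 = 0 → 0x0 << 15 → word 0x68e2
word = 0x68e2 → little-endian bytes:
  [0]=0xe2  [1]=0x68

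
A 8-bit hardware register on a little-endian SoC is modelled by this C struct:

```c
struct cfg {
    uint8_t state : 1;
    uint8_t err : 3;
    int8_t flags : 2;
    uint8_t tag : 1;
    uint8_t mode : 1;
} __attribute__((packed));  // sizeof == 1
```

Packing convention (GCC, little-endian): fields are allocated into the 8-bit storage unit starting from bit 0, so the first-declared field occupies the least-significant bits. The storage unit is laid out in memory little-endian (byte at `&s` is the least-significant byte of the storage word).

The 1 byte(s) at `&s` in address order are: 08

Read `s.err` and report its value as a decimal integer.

4

[0]=0x08 (little-endian) → word 0x08
state [0+:1] = (word>>0) & 0x1 = 0
err [1+:3] = (word>>1) & 0x7 = 4  ←
flags [4+:2] = (word>>4) & 0x3 = 0
tag [6+:1] = (word>>6) & 0x1 = 0
mode [7+:1] = (word>>7) & 0x1 = 0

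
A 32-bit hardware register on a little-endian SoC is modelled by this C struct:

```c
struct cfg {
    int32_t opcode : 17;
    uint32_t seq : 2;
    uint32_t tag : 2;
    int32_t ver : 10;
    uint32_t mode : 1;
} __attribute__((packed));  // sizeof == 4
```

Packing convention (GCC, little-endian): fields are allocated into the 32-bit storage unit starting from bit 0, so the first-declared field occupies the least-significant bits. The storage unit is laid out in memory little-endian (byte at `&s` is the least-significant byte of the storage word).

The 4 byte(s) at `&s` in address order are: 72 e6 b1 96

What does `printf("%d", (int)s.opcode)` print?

-6542

[0]=0x72 [1]=0xe6 [2]=0xb1 [3]=0x96 (little-endian) → word 0x96b1e672
opcode:17 @ bit 0 → (0x96b1e672>>0)&0x1ffff = 0x1e672  ←
seq:2 @ bit 17 → (0x96b1e672>>17)&0x3 = 0x0
tag:2 @ bit 19 → (0x96b1e672>>19)&0x3 = 0x2
ver:10 @ bit 21 → (0x96b1e672>>21)&0x3ff = 0xb5
mode:1 @ bit 31 → (0x96b1e672>>31)&0x1 = 0x1
opcode signed 17b, MSB=1: 124530 - 131072 = -6542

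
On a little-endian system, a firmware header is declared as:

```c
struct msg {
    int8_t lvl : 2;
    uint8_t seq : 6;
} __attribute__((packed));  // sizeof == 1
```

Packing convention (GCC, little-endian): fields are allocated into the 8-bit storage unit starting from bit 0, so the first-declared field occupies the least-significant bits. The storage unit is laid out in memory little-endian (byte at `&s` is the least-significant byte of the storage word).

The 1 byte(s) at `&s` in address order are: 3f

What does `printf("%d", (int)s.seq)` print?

15

[0]=0x3f (little-endian) → word 0x3f
lvl:2 @ bit 0 → (0x3f>>0)&0x3 = 0x3
seq:6 @ bit 2 → (0x3f>>2)&0x3f = 0xf  ←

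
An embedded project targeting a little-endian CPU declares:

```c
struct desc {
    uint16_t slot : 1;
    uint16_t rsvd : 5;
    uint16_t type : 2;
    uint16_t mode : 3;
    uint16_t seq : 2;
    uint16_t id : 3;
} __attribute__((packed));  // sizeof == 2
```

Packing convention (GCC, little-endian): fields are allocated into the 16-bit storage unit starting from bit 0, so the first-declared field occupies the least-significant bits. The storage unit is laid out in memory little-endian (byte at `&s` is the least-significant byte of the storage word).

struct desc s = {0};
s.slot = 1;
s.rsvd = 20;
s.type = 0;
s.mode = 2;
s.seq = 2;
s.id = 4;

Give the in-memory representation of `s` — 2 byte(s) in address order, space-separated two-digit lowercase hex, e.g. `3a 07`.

29 92

slot (1b) val=1 bits=0x1 at bit 0: 0x0001
rsvd (5b) val=20 bits=0x14 at bit 1: 0x0029
type (2b) val=0 bits=0x0 at bit 6: 0x0029
mode (3b) val=2 bits=0x2 at bit 8: 0x0229
seq (2b) val=2 bits=0x2 at bit 11: 0x1229
id (3b) val=4 bits=0x4 at bit 13: 0x9229
word = 0x9229 → little-endian bytes:
  [0]=0x29  [1]=0x92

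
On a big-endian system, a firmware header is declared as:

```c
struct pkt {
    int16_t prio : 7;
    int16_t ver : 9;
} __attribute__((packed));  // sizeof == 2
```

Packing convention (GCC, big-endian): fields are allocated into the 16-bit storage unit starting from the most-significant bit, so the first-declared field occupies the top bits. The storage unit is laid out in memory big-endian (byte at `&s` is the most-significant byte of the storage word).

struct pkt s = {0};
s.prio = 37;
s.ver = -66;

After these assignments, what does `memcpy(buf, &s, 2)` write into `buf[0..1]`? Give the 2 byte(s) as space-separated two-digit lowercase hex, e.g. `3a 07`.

4b be

prio (7b) val=37 bits=0x25 at bit 9: 0x4a00
ver (9b) val=-66 bits=0x1be at bit 0: 0x4bbe
word = 0x4bbe → big-endian bytes:
  [0]=0x4b  [1]=0xbe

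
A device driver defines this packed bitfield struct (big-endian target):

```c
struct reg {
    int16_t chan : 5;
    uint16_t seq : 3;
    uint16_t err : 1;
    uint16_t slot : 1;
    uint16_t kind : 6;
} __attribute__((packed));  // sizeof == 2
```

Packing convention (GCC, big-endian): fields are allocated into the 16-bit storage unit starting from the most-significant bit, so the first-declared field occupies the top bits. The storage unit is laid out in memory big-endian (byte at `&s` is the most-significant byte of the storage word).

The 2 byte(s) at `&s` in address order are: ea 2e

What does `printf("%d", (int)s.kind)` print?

[0]=0xea [1]=0x2e (big-endian) → word 0xea2e
chan:5 @ bit 11 → (0xea2e>>11)&0x1f = 0x1d
seq:3 @ bit 8 → (0xea2e>>8)&0x7 = 0x2
err:1 @ bit 7 → (0xea2e>>7)&0x1 = 0x0
slot:1 @ bit 6 → (0xea2e>>6)&0x1 = 0x0
kind:6 @ bit 0 → (0xea2e>>0)&0x3f = 0x2e  ←

46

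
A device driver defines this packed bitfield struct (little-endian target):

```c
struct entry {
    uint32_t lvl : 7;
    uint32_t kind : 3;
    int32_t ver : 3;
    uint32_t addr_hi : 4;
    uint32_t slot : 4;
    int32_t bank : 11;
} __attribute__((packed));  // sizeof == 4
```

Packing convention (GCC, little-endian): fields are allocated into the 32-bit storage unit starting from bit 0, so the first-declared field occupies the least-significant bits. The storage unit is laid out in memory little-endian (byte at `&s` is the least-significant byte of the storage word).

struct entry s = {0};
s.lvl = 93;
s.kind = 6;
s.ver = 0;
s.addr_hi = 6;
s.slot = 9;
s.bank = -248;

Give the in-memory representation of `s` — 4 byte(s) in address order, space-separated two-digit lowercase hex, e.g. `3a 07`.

5d c3 12 e1

lvl (7b) val=93 bits=0x5d at bit 0: 0x0000005d
kind (3b) val=6 bits=0x6 at bit 7: 0x0000035d
ver (3b) val=0 bits=0x0 at bit 10: 0x0000035d
addr_hi (4b) val=6 bits=0x6 at bit 13: 0x0000c35d
slot (4b) val=9 bits=0x9 at bit 17: 0x0012c35d
bank (11b) val=-248 bits=0x708 at bit 21: 0xe112c35d
word = 0xe112c35d → little-endian bytes:
  [0]=0x5d  [1]=0xc3  [2]=0x12  [3]=0xe1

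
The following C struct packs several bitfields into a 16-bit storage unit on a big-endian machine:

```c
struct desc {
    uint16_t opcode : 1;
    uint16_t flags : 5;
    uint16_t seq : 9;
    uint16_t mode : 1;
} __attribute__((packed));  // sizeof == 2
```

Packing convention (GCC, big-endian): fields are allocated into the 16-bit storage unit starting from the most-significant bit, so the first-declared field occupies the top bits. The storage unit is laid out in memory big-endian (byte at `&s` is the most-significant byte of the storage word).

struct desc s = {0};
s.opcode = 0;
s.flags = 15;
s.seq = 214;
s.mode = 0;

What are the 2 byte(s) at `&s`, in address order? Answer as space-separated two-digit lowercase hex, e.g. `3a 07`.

3d ac

opcode:1 = 0 → 0x0 << 15 → word 0x0000
flags:5 = 15 → 0xf << 10 → word 0x3c00
seq:9 = 214 → 0xd6 << 1 → word 0x3dac
mode:1 = 0 → 0x0 << 0 → word 0x3dac
word = 0x3dac → big-endian bytes:
  [0]=0x3d  [1]=0xac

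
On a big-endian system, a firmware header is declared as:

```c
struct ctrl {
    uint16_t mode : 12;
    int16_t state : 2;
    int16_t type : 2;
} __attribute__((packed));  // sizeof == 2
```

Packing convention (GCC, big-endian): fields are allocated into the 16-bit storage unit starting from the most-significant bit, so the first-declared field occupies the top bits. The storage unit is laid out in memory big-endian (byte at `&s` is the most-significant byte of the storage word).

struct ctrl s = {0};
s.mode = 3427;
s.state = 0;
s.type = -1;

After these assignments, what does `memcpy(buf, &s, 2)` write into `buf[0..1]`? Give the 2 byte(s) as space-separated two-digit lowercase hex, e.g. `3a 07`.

mode:12 = 3427 → 0xd63 << 4 → word 0xd630
state:2 = 0 → 0x0 << 2 → word 0xd630
type:2 = -1 → 0x3 << 0 → word 0xd633
word = 0xd633 → big-endian bytes:
  [0]=0xd6  [1]=0x33

d6 33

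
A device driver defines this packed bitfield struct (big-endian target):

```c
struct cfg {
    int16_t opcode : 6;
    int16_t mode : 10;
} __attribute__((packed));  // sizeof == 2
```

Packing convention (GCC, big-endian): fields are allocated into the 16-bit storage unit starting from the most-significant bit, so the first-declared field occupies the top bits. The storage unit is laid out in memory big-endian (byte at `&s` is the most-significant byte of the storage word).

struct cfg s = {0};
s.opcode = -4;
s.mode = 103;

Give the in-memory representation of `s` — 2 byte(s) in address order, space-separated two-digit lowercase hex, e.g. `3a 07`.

opcode:6 = -4 → 0x3c << 10 → word 0xf000
mode:10 = 103 → 0x67 << 0 → word 0xf067
word = 0xf067 → big-endian bytes:
  [0]=0xf0  [1]=0x67

f0 67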